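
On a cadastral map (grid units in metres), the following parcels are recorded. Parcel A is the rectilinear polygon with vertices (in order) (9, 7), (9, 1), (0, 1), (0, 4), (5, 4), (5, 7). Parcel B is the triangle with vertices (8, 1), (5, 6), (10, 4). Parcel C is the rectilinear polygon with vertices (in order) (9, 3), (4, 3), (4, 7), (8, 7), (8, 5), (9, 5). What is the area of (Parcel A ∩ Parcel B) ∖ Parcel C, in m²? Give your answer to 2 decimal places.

2.45

|Parcel A ∩ Parcel B| = 8.55.
|(Parcel A ∩ Parcel B) ∩ Parcel C| = 6.1.
|(Parcel A ∩ Parcel B) ∖ Parcel C| = 8.55 − 6.1 = 2.45.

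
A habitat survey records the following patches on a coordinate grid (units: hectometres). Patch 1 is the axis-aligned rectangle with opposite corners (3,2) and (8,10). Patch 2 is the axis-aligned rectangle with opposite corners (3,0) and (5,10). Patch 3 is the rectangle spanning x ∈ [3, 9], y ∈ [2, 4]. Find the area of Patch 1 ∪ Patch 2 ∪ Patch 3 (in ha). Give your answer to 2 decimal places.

46.00

By inclusion–exclusion:
Individual areas: |Patch 1| = 40, |Patch 2| = 20, |Patch 3| = 12.
|Patch 1∩Patch 2|: x∈[3,5], y∈[2,10] → 2·8 = 16.
|Patch 1∩Patch 3|: x∈[3,8], y∈[2,4] → 5·2 = 10.
|Patch 2∩Patch 3|: x∈[3,5], y∈[2,4] → 2·2 = 4.
|Patch 1∩Patch 2∩Patch 3| = 4.
|Patch 1 ∪ Patch 2 ∪ Patch 3| = 72 − 30 + 4 = 46.00.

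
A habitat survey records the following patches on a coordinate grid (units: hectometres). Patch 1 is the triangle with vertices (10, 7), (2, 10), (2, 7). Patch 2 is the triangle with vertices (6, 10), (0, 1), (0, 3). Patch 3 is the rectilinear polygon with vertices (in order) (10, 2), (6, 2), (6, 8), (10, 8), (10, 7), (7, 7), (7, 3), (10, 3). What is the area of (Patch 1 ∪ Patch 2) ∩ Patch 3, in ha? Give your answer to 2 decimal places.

2.67

The region (Patch 1 ∪ Patch 2) ∩ Patch 3 is the polygon with vertices (7,7), (6,7), (6,8), (7.333,8), (10,7).
By the shoelace formula its area is 2.67.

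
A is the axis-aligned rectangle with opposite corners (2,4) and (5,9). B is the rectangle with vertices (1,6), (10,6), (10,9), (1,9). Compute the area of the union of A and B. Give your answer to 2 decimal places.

By inclusion–exclusion:
Individual areas: |A| = 15, |B| = 27.
|A∩B|: x∈[2,5], y∈[6,9] → 3·3 = 9.
|A ∪ B| = 42 − 9 = 33.00.

33.00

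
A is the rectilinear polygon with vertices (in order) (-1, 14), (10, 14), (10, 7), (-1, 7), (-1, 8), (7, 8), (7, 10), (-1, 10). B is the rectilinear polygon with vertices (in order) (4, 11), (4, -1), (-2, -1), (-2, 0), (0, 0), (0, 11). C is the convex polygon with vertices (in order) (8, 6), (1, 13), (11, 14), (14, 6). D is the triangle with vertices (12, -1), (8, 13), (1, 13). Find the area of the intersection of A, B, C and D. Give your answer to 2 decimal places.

The intersection is the polygon with vertices (4,10), (3,11), (4,11).
By the shoelace formula its area is 0.50.

0.50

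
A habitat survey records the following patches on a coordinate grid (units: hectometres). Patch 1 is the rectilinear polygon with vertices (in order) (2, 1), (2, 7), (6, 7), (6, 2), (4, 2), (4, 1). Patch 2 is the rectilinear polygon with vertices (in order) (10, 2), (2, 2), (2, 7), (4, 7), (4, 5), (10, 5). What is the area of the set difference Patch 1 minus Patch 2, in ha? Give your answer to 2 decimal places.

6.00

|Patch 1| = 22, |Patch 1∩Patch 2| = 16.
|Patch 1 ∖ Patch 2| = |Patch 1| − |Patch 1∩Patch 2| = 22 − 16 = 6.00.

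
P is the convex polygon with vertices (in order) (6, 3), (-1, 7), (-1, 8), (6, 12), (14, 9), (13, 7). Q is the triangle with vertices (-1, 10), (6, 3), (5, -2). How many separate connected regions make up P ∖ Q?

2

P ∖ Q splits into 2 disjoint pieces (area 2.3722, area 66.7727).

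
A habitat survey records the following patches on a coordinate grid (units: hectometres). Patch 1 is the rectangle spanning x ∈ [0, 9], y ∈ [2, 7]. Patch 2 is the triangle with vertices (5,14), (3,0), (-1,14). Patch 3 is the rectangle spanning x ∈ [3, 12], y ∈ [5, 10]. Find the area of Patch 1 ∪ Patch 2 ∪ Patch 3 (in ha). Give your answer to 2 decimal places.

106.71

By inclusion–exclusion:
Individual areas: |Patch 1| = 45, |Patch 2| = 42, |Patch 3| = 45.
|Patch 1∩Patch 2| = 9.6429.
|Patch 1∩Patch 3|: x∈[3,9], y∈[5,7] → 6·2 = 12.
|Patch 2∩Patch 3| = 5.3571.
|Patch 1∩Patch 2∩Patch 3| = 1.7143.
|Patch 1 ∪ Patch 2 ∪ Patch 3| = 132 − 27 + 1.7143 = 106.71.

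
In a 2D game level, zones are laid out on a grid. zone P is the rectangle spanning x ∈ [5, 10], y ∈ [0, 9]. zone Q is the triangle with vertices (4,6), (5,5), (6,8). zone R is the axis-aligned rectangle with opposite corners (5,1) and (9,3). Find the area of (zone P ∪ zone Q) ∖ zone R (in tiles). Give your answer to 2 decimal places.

|zone P ∪ zone Q| = 46.
|(zone P ∪ zone Q) ∩ zone R| = 8.
|(zone P ∪ zone Q) ∖ zone R| = 46 − 8 = 38.00.

38.00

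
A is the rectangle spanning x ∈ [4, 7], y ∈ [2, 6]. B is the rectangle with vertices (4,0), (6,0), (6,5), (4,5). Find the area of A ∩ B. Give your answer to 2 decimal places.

|A∩B|: x∈[4,6], y∈[2,5] → 2·3 = 6.

6.00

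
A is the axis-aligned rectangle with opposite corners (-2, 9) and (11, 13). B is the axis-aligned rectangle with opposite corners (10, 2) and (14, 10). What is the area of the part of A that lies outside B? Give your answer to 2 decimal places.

|A∩B|: x∈[10,11], y∈[9,10] → 1·1 = 1.
|A| = 52.
|A ∖ B| = |A| − |A∩B| = 52 − 1 = 51.00.

51.00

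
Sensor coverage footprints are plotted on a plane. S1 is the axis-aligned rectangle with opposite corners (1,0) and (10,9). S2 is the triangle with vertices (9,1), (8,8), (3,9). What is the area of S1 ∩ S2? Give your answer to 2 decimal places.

17.00

The intersection is the polygon with vertices (8,8), (9,1), (3,9).
By the shoelace formula its area is 17.00.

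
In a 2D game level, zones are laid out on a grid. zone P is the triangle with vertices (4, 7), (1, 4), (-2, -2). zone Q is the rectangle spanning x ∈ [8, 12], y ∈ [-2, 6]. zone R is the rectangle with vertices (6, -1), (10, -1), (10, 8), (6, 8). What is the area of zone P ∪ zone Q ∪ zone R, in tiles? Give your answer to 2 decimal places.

58.50

By inclusion–exclusion:
Individual areas: |zone P| = 4.5, |zone Q| = 32, |zone R| = 36.
|zone P∩zone Q| = 0.
|zone P∩zone R| = 0.
|zone Q∩zone R|: x∈[8,10], y∈[-1,6] → 2·7 = 14.
|zone P∩zone Q∩zone R| = 0.
|zone P ∪ zone Q ∪ zone R| = 72.5 − 14 + 0 = 58.50.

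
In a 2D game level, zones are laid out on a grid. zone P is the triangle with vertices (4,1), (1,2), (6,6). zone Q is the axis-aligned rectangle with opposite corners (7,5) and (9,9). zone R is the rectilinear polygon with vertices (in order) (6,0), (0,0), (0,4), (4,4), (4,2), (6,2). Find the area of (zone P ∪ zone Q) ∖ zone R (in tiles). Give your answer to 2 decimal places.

11.30

|zone P ∪ zone Q| = 16.5.
|(zone P ∪ zone Q) ∩ zone R| = 5.2.
|(zone P ∪ zone Q) ∖ zone R| = 16.5 − 5.2 = 11.30.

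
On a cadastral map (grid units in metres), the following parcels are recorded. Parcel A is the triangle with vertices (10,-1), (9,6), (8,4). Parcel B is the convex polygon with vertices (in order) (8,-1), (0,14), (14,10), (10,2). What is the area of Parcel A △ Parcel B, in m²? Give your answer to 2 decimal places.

87.69

|Parcel A| = 4.5, |Parcel B| = 91, |Parcel A∩Parcel B| = 3.9044.
|Parcel A △ Parcel B| = |Parcel A| + |Parcel B| − 2·|Parcel A∩Parcel B| = 4.5 + 91 − 7.8088 = 87.69.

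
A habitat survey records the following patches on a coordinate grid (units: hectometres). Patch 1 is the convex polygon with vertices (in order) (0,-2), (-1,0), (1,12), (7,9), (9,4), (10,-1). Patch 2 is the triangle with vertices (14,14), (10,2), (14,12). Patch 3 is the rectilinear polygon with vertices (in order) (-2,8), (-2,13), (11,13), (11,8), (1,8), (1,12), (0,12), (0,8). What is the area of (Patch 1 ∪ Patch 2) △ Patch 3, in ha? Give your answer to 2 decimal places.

|Patch 1 ∪ Patch 2| = 109.5.
|(Patch 1 ∪ Patch 2) ∩ Patch 3| = 15.2.
|(Patch 1 ∪ Patch 2) △ Patch 3| = 109.5 + 61 − 30.4 = 140.10.

140.10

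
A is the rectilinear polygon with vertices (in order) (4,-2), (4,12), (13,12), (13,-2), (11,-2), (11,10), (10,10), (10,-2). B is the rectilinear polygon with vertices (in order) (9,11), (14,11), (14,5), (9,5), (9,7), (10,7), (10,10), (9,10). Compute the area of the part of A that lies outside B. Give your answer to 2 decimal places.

98.00

|A| = 114, |A∩B| = 16.
|A ∖ B| = |A| − |A∩B| = 114 − 16 = 98.00.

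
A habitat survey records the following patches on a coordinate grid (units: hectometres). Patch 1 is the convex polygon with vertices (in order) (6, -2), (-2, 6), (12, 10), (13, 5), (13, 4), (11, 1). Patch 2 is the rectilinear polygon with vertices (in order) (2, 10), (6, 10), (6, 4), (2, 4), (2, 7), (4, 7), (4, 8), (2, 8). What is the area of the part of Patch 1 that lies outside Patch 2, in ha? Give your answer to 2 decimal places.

87.00

|Patch 1| = 101, |Patch 1∩Patch 2| = 14.
|Patch 1 ∖ Patch 2| = |Patch 1| − |Patch 1∩Patch 2| = 101 − 14 = 87.00.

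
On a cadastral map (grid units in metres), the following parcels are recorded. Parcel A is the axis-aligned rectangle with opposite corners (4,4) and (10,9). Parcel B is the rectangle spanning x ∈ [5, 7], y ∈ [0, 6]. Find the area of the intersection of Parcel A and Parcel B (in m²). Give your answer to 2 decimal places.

|Parcel A∩Parcel B|: x∈[5,7], y∈[4,6] → 2·2 = 4.

4.00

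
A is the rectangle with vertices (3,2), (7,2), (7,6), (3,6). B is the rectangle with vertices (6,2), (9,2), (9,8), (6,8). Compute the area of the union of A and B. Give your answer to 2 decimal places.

By inclusion–exclusion:
Individual areas: |A| = 16, |B| = 18.
|A∩B|: x∈[6,7], y∈[2,6] → 1·4 = 4.
|A ∪ B| = 34 − 4 = 30.00.

30.00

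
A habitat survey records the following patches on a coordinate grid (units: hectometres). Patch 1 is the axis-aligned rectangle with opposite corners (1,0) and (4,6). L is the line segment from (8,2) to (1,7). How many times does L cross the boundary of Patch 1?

The segment meets the boundary at (2.4,6), (4,4.857).

2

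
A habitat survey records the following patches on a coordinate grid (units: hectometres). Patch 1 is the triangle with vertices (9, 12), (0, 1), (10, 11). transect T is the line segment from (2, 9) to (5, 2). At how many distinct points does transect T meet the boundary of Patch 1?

The segment meets the boundary at (3.562,5.354), (3.8,4.8).

2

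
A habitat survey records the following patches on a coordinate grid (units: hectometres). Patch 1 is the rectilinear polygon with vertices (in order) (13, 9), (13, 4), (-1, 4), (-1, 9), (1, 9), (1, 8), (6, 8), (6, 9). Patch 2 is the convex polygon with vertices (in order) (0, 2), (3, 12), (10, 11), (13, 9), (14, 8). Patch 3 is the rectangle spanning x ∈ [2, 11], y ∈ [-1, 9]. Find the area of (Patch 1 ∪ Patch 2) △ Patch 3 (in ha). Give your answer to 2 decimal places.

|Patch 1 ∪ Patch 2| = 95.681.
|(Patch 1 ∪ Patch 2) ∩ Patch 3| = 46.5071.
|(Patch 1 ∪ Patch 2) △ Patch 3| = 95.681 + 90 − 93.0143 = 92.67.

92.67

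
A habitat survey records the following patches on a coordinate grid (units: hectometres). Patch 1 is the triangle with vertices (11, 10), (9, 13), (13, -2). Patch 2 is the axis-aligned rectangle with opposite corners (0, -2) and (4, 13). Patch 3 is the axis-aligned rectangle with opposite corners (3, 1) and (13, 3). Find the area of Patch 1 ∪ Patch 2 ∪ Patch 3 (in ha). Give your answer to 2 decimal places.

86.20

By inclusion–exclusion:
Individual areas: |Patch 1| = 9, |Patch 2| = 60, |Patch 3| = 20.
|Patch 1∩Patch 2| = 0.
|Patch 1∩Patch 3| = 0.8.
|Patch 2∩Patch 3|: x∈[3,4], y∈[1,3] → 1·2 = 2.
|Patch 1∩Patch 2∩Patch 3| = 0.
|Patch 1 ∪ Patch 2 ∪ Patch 3| = 89 − 2.8 + 0 = 86.20.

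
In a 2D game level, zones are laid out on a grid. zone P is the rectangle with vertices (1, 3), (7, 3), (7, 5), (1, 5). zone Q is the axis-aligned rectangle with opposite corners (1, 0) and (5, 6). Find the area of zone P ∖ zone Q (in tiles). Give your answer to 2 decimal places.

|zone P∩zone Q|: x∈[1,5], y∈[3,5] → 4·2 = 8.
|zone P| = 12.
|zone P ∖ zone Q| = |zone P| − |zone P∩zone Q| = 12 − 8 = 4.00.

4.00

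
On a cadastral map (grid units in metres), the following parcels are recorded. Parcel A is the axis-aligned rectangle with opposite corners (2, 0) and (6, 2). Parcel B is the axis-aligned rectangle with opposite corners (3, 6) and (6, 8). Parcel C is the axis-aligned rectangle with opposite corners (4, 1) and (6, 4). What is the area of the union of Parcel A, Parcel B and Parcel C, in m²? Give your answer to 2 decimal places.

By inclusion–exclusion:
Individual areas: |Parcel A| = 8, |Parcel B| = 6, |Parcel C| = 6.
|Parcel A∩Parcel B| = 0 (no overlap).
|Parcel A∩Parcel C|: x∈[4,6], y∈[1,2] → 2·1 = 2.
|Parcel B∩Parcel C| = 0 (no overlap).
|Parcel A∩Parcel B∩Parcel C| = 0.
|Parcel A ∪ Parcel B ∪ Parcel C| = 20 − 2 + 0 = 18.00.

18.00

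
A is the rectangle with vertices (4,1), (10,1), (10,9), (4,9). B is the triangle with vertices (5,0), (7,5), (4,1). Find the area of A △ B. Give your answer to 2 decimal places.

45.90

|A| = 48, |B| = 3.5, |A∩B| = 2.8.
|A △ B| = |A| + |B| − 2·|A∩B| = 48 + 3.5 − 5.6 = 45.90.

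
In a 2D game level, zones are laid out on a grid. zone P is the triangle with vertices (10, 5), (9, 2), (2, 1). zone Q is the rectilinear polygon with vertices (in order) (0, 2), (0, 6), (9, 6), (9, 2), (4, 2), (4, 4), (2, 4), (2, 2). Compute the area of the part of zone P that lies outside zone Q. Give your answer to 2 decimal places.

3.75

|zone P| = 10, |zone P∩zone Q| = 6.25.
|zone P ∖ zone Q| = |zone P| − |zone P∩zone Q| = 10 − 6.25 = 3.75.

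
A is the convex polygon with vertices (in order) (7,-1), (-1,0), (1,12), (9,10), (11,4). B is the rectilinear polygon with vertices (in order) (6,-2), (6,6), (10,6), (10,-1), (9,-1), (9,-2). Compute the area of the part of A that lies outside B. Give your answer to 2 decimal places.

89.69

|A| = 112, |A∩B| = 22.3125.
|A ∖ B| = |A| − |A∩B| = 112 − 22.3125 = 89.69.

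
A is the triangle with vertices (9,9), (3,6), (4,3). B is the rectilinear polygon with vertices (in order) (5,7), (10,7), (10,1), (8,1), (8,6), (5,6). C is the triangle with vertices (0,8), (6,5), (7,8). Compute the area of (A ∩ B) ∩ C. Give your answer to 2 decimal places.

1.50

The region (A ∩ B) ∩ C is the polygon with vertices (5,6), (5,7), (6.667,7), (6.333,6).
By the shoelace formula its area is 1.50.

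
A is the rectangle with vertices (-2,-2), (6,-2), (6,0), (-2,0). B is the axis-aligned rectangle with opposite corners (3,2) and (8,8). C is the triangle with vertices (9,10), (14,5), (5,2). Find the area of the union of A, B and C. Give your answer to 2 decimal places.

68.50

By inclusion–exclusion:
Individual areas: |A| = 16, |B| = 30, |C| = 30.
|A∩B| = 0 (no overlap).
|A∩C| = 0.
|B∩C| = 7.5.
|A∩B∩C| = 0.
|A ∪ B ∪ C| = 76 − 7.5 + 0 = 68.50.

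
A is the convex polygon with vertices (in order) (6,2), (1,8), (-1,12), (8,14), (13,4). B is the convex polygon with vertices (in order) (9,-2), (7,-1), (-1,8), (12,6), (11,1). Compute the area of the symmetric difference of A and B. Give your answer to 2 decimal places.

|A| = 96, |B| = 63.5, |A∩B| = 32.656.
|A △ B| = |A| + |B| − 2·|A∩B| = 96 + 63.5 − 65.3119 = 94.19.

94.19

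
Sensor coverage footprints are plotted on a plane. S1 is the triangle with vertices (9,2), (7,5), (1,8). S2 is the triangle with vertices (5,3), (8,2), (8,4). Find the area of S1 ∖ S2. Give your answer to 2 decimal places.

|S1| = 6, |S1∩S2| = 0.653.
|S1 ∖ S2| = |S1| − |S1∩S2| = 6 − 0.653 = 5.35.

5.35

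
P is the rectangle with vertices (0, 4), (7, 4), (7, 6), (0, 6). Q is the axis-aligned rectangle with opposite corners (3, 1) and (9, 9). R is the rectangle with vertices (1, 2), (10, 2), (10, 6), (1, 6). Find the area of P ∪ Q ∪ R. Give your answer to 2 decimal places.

62.00

By inclusion–exclusion:
Individual areas: |P| = 14, |Q| = 48, |R| = 36.
|P∩Q|: x∈[3,7], y∈[4,6] → 4·2 = 8.
|P∩R|: x∈[1,7], y∈[4,6] → 6·2 = 12.
|Q∩R|: x∈[3,9], y∈[2,6] → 6·4 = 24.
|P∩Q∩R| = 8.
|P ∪ Q ∪ R| = 98 − 44 + 8 = 62.00.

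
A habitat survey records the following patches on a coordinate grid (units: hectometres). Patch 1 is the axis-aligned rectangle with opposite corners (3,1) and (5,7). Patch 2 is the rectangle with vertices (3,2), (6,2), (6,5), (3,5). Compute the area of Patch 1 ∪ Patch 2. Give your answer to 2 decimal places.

By inclusion–exclusion:
Individual areas: |Patch 1| = 12, |Patch 2| = 9.
|Patch 1∩Patch 2|: x∈[3,5], y∈[2,5] → 2·3 = 6.
|Patch 1 ∪ Patch 2| = 21 − 6 = 15.00.

15.00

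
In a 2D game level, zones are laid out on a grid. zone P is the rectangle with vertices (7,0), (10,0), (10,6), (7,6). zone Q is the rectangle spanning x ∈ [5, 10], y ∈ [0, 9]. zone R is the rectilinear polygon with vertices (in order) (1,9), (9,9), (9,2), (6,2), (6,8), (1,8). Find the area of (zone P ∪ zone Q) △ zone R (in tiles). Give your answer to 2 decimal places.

27.00

|zone P ∪ zone Q| = 45.
|(zone P ∪ zone Q) ∩ zone R| = 22.
|(zone P ∪ zone Q) △ zone R| = 45 + 26 − 44 = 27.00.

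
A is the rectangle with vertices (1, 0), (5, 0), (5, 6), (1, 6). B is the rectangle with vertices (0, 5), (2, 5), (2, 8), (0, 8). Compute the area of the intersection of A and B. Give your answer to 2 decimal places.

|A∩B|: x∈[1,2], y∈[5,6] → 1·1 = 1.

1.00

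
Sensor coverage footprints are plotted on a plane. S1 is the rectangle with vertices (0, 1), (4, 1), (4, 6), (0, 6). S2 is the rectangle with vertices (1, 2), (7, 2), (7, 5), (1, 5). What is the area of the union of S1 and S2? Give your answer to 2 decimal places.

By inclusion–exclusion:
Individual areas: |S1| = 20, |S2| = 18.
|S1∩S2|: x∈[1,4], y∈[2,5] → 3·3 = 9.
|S1 ∪ S2| = 38 − 9 = 29.00.

29.00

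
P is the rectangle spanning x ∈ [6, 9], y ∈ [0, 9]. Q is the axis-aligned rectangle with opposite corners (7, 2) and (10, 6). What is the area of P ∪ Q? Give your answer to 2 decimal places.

31.00

By inclusion–exclusion:
Individual areas: |P| = 27, |Q| = 12.
|P∩Q|: x∈[7,9], y∈[2,6] → 2·4 = 8.
|P ∪ Q| = 39 − 8 = 31.00.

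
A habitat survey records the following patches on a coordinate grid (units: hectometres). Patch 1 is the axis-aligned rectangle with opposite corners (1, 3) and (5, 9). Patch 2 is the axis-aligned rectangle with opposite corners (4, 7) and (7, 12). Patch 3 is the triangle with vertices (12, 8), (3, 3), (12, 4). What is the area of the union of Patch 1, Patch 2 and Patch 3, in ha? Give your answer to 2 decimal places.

54.11

By inclusion–exclusion:
Individual areas: |Patch 1| = 24, |Patch 2| = 15, |Patch 3| = 18.
|Patch 1∩Patch 2|: x∈[4,5], y∈[7,9] → 1·2 = 2.
|Patch 1∩Patch 3| = 0.8889.
|Patch 2∩Patch 3| = 0.
|Patch 1∩Patch 2∩Patch 3| = 0.
|Patch 1 ∪ Patch 2 ∪ Patch 3| = 57 − 2.8889 + 0 = 54.11.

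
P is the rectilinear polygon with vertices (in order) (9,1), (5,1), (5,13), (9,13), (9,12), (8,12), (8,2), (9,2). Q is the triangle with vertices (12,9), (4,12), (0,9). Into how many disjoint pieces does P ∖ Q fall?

P ∖ Q splits into 2 disjoint pieces (area 25, area 6.8125).

2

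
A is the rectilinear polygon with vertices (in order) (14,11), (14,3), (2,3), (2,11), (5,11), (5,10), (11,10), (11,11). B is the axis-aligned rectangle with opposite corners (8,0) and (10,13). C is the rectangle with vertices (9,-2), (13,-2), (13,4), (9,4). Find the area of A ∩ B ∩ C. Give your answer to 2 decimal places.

1.00

The intersection is the polygon with vertices (10,3), (9,3), (9,4), (10,4).
By the shoelace formula its area is 1.00.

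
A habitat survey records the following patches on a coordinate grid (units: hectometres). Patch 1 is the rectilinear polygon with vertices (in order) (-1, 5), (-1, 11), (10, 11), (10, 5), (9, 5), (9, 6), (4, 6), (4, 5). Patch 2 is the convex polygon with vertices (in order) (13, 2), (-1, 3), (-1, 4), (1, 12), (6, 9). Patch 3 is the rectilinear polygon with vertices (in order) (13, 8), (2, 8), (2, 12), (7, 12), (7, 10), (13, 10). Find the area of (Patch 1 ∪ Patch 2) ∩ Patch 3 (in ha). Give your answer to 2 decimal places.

The region (Patch 1 ∪ Patch 2) ∩ Patch 3 is the polygon with vertices (2.667,11), (7,11), (7,10), (10,10), (10,8), (2,8), (2,11.4).
By the shoelace formula its area is 21.13.

21.13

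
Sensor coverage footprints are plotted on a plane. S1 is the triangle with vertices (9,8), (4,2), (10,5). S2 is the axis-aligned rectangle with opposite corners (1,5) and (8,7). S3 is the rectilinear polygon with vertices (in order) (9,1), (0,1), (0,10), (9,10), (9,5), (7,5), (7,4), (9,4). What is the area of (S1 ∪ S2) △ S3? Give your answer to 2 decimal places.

62.85

|S1 ∪ S2| = 23.15.
|(S1 ∪ S2) ∩ S3| = 19.65.
|(S1 ∪ S2) △ S3| = 23.15 + 79 − 39.3 = 62.85.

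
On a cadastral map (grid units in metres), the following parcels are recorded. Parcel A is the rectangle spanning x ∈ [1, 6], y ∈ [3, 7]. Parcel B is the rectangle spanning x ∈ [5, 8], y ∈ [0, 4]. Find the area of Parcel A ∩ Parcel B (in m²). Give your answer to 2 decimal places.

|Parcel A∩Parcel B|: x∈[5,6], y∈[3,4] → 1·1 = 1.

1.00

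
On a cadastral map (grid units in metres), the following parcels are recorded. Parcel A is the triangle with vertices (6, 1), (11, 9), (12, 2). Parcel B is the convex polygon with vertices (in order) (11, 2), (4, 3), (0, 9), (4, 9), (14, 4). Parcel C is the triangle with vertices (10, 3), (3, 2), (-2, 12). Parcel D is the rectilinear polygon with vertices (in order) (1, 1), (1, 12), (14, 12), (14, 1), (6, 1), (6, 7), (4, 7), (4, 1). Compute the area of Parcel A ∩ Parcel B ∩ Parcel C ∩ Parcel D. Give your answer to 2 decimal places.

The intersection is the polygon with vertices (8.128,4.404), (10,3), (7,2.571), (6.984,2.574).
By the shoelace formula its area is 2.52.

2.52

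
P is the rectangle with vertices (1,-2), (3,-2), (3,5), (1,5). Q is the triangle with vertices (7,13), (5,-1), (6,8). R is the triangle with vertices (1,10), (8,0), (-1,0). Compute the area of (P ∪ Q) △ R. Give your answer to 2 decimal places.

|P ∪ Q| = 16.
|(P ∪ Q) ∩ R| = 10.302.
|(P ∪ Q) △ R| = 16 + 45 − 20.604 = 40.40.

40.40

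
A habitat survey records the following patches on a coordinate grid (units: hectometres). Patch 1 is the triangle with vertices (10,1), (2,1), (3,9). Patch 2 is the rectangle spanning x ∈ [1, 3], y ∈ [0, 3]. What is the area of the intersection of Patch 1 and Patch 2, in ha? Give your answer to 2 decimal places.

The intersection is the polygon with vertices (2,1), (2.25,3), (3,3), (3,1).
By the shoelace formula its area is 1.75.

1.75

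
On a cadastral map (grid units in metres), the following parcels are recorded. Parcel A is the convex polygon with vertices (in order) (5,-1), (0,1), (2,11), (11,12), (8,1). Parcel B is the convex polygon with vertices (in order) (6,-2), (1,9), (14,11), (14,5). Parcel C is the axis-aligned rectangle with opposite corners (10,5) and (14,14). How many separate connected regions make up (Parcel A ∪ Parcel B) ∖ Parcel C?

(Parcel A ∪ Parcel B) ∖ Parcel C is a single connected region.

1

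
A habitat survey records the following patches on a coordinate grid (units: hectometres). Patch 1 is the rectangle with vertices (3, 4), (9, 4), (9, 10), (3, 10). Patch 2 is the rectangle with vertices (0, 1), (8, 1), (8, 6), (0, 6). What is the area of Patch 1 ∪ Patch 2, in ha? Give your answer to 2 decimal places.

66.00

By inclusion–exclusion:
Individual areas: |Patch 1| = 36, |Patch 2| = 40.
|Patch 1∩Patch 2|: x∈[3,8], y∈[4,6] → 5·2 = 10.
|Patch 1 ∪ Patch 2| = 76 − 10 = 66.00.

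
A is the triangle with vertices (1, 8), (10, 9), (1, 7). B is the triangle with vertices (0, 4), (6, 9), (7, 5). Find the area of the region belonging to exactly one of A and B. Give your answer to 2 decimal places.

17.84

|A| = 4.5, |B| = 14.5, |A∩B| = 0.5793.
|A △ B| = |A| + |B| − 2·|A∩B| = 4.5 + 14.5 − 1.1585 = 17.84.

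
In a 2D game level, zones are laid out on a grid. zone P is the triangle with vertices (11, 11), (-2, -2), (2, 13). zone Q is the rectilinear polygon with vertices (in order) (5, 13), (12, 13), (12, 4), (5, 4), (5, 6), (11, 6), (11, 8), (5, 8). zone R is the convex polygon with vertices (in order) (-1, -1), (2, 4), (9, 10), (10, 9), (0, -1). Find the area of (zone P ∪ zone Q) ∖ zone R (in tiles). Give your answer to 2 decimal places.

|zone P ∪ zone Q| = 104.5.
|(zone P ∪ zone Q) ∩ zone R| = 16.5.
|(zone P ∪ zone Q) ∖ zone R| = 104.5 − 16.5 = 88.00.

88.00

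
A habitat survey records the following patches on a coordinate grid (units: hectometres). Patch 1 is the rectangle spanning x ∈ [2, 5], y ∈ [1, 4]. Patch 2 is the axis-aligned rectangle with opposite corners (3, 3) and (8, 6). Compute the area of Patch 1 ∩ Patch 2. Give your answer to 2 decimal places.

2.00

|Patch 1∩Patch 2|: x∈[3,5], y∈[3,4] → 2·1 = 2.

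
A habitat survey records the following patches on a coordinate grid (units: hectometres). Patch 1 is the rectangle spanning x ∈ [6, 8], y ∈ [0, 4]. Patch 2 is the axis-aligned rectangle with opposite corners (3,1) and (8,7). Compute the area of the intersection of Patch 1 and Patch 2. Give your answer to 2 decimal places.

|Patch 1∩Patch 2|: x∈[6,8], y∈[1,4] → 2·3 = 6.

6.00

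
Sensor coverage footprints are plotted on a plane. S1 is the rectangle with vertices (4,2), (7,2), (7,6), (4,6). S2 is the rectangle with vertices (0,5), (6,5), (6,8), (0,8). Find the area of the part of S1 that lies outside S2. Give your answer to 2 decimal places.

|S1∩S2|: x∈[4,6], y∈[5,6] → 2·1 = 2.
|S1| = 12.
|S1 ∖ S2| = |S1| − |S1∩S2| = 12 − 2 = 10.00.

10.00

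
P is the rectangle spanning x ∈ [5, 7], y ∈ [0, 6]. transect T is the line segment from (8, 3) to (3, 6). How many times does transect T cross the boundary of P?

2

The segment meets the boundary at (5,4.8), (7,3.6).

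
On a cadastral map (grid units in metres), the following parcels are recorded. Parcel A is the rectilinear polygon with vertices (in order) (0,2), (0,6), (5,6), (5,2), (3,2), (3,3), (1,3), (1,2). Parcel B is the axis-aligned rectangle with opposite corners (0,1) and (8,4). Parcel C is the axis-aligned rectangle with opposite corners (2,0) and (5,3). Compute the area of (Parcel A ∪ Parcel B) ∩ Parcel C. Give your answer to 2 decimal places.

6.00

The region (Parcel A ∪ Parcel B) ∩ Parcel C is the polygon with vertices (2,1), (2,3), (5,3), (5,1).
By the shoelace formula its area is 6.00.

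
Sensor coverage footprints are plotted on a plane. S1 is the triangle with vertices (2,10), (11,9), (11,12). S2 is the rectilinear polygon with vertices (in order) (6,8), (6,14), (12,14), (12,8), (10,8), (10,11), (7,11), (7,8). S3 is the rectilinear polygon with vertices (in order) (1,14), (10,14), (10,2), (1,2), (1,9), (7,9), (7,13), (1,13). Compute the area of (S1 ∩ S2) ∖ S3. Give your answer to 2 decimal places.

|S1 ∩ S2| = 5.6667.
|(S1 ∩ S2) ∩ S3| = 1.3333.
|(S1 ∩ S2) ∖ S3| = 5.6667 − 1.3333 = 4.33.

4.33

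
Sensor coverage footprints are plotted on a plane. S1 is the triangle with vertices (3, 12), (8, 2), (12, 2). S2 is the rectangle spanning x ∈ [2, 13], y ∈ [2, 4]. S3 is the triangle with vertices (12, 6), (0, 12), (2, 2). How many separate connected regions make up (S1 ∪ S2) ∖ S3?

(S1 ∪ S2) ∖ S3 splits into 2 disjoint pieces (area 1.0909, area 18.5059).

2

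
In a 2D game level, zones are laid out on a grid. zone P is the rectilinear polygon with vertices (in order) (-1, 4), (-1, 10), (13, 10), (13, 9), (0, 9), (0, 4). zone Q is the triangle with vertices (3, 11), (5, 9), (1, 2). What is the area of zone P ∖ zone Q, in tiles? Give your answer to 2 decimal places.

17.17

|zone P| = 19, |zone P∩zone Q| = 1.8333.
|zone P ∖ zone Q| = |zone P| − |zone P∩zone Q| = 19 − 1.8333 = 17.17.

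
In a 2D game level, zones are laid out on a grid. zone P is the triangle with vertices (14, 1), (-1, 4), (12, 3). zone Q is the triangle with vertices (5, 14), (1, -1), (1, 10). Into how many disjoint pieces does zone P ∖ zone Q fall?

zone P ∖ zone Q splits into 2 disjoint pieces (area 11.3639, area 0.2462).

2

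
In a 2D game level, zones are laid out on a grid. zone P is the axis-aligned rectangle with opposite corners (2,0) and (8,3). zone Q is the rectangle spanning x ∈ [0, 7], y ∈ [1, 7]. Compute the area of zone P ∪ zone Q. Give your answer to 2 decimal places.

50.00

By inclusion–exclusion:
Individual areas: |zone P| = 18, |zone Q| = 42.
|zone P∩zone Q|: x∈[2,7], y∈[1,3] → 5·2 = 10.
|zone P ∪ zone Q| = 60 − 10 = 50.00.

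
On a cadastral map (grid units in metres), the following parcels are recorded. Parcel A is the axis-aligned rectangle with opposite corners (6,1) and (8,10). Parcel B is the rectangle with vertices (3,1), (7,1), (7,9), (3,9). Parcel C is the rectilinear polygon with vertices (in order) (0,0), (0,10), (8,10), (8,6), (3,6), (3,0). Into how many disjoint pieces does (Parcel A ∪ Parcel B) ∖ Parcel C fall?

(Parcel A ∪ Parcel B) ∖ Parcel C is a single connected region.

1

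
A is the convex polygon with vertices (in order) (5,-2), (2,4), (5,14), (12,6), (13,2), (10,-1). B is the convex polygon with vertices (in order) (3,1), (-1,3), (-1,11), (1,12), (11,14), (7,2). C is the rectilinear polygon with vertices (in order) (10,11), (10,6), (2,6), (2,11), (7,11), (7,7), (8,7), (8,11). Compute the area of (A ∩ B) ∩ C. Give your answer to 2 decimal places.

The region (A ∩ B) ∩ C is the polygon with vertices (4.1,11), (7,11), (7,7), (8,7), (8,10.571), (9.345,9.034), (8.333,6), (2.6,6).
By the shoelace formula its area is 22.83.

22.83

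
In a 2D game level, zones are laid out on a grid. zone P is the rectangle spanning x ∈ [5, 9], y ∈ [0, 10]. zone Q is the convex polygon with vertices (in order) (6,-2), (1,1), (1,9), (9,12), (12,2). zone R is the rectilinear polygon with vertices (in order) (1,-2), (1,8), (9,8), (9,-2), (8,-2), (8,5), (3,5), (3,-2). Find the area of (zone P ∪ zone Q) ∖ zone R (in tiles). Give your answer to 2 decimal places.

68.97

|zone P ∪ zone Q| = 107.5.
|(zone P ∪ zone Q) ∩ zone R| = 38.5333.
|(zone P ∪ zone Q) ∖ zone R| = 107.5 − 38.5333 = 68.97.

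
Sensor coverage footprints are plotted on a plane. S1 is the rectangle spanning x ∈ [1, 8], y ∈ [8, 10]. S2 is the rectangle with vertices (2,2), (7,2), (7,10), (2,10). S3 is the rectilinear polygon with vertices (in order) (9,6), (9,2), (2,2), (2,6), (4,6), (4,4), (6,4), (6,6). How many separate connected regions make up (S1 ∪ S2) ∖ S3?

(S1 ∪ S2) ∖ S3 is a single connected region.

1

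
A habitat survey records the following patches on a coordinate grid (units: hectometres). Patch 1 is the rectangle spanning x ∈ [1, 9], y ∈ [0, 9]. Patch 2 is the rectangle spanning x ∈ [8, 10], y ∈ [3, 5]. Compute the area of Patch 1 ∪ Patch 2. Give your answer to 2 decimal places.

By inclusion–exclusion:
Individual areas: |Patch 1| = 72, |Patch 2| = 4.
|Patch 1∩Patch 2|: x∈[8,9], y∈[3,5] → 1·2 = 2.
|Patch 1 ∪ Patch 2| = 76 − 2 = 74.00.

74.00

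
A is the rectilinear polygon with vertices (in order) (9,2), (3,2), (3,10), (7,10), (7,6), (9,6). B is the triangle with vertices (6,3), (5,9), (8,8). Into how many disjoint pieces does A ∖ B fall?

1

A ∖ B is a single connected region.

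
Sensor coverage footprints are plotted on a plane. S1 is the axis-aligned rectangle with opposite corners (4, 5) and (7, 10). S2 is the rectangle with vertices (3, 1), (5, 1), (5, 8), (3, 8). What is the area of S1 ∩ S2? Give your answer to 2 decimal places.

|S1∩S2|: x∈[4,5], y∈[5,8] → 1·3 = 3.

3.00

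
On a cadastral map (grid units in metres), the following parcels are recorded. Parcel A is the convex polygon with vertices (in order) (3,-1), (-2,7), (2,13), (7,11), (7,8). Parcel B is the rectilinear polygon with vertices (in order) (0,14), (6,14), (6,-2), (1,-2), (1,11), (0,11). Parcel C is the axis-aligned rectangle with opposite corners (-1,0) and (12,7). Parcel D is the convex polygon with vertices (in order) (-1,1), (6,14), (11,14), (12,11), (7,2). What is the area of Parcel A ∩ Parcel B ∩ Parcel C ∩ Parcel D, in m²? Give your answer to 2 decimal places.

21.99

The intersection is the polygon with vertices (6,7), (6,5.75), (4.176,1.647), (1.551,1.319), (1,2.2), (1,4.714), (2.231,7).
By the shoelace formula its area is 21.99.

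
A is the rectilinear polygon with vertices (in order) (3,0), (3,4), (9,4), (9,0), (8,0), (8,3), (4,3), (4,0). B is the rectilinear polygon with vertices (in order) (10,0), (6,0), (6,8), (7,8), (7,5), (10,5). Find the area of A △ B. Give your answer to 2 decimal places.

23.00

|A| = 12, |B| = 23, |A∩B| = 6.
|A △ B| = |A| + |B| − 2·|A∩B| = 12 + 23 − 12 = 23.00.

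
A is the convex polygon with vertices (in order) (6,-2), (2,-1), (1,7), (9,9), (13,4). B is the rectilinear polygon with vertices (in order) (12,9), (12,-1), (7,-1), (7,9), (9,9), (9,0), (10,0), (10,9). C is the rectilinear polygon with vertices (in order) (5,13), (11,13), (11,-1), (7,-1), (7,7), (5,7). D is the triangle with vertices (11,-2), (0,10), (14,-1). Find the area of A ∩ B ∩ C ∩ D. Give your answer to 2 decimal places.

5.00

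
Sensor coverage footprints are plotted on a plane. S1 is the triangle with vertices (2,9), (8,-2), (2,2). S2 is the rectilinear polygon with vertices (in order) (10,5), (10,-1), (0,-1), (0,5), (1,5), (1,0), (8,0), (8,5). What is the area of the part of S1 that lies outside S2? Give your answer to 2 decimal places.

19.57

|S1| = 21, |S1∩S2| = 1.4318.
|S1 ∖ S2| = |S1| − |S1∩S2| = 21 − 1.4318 = 19.57.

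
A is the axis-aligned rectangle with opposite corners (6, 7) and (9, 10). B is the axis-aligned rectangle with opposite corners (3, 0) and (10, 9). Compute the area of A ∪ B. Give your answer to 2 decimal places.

By inclusion–exclusion:
Individual areas: |A| = 9, |B| = 63.
|A∩B|: x∈[6,9], y∈[7,9] → 3·2 = 6.
|A ∪ B| = 72 − 6 = 66.00.

66.00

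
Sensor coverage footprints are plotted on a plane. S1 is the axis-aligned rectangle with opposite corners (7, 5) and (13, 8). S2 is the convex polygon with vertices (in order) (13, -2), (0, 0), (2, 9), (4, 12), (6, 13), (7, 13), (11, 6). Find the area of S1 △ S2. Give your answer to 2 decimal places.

|S1| = 18, |S2| = 123, |S1∩S2| = 10.9821.
|S1 △ S2| = |S1| + |S2| − 2·|S1∩S2| = 18 + 123 − 21.9643 = 119.04.

119.04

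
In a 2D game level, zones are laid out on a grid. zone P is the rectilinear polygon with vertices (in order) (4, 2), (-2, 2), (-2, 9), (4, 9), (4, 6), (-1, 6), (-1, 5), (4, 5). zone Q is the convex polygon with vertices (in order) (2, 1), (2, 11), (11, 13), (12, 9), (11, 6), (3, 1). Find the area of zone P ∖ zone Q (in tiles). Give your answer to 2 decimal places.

|zone P| = 37, |zone P∩zone Q| = 12.
|zone P ∖ zone Q| = |zone P| − |zone P∩zone Q| = 37 − 12 = 25.00.

25.00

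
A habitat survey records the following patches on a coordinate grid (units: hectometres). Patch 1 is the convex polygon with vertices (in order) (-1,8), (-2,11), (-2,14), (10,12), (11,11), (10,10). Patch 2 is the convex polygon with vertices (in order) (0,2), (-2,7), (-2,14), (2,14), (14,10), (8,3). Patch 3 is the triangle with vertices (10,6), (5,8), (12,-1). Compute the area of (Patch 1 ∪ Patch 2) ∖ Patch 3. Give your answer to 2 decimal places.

125.43

|Patch 1 ∪ Patch 2| = 133.6667.
|(Patch 1 ∪ Patch 2) ∩ Patch 3| = 8.2337.
|(Patch 1 ∪ Patch 2) ∖ Patch 3| = 133.6667 − 8.2337 = 125.43.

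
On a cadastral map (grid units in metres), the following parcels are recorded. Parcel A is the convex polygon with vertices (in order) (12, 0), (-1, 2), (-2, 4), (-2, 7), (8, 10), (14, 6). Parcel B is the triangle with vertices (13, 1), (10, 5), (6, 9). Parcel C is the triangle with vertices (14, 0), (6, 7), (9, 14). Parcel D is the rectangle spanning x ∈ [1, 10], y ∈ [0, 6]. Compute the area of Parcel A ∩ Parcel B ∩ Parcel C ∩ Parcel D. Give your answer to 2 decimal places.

The intersection is the polygon with vertices (10,5), (10,4.429), (8.625,6), (9,6).
By the shoelace formula its area is 0.58.

0.58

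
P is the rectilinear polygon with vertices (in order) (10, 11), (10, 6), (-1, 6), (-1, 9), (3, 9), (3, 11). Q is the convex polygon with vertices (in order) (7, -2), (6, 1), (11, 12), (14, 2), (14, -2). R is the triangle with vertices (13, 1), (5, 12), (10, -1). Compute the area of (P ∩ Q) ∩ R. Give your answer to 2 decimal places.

0.50

The region (P ∩ Q) ∩ R is the polygon with vertices (8.273,6), (8.692,6.923), (9.364,6).
By the shoelace formula its area is 0.50.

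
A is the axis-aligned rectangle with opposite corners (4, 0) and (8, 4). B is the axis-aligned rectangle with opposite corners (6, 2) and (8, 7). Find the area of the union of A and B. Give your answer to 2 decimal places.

By inclusion–exclusion:
Individual areas: |A| = 16, |B| = 10.
|A∩B|: x∈[6,8], y∈[2,4] → 2·2 = 4.
|A ∪ B| = 26 − 4 = 22.00.

22.00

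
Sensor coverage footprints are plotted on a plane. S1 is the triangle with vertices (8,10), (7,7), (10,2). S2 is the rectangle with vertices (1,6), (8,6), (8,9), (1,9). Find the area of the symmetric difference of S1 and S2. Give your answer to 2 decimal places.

|S1| = 7, |S2| = 21, |S1∩S2| = 2.0333.
|S1 △ S2| = |S1| + |S2| − 2·|S1∩S2| = 7 + 21 − 4.0667 = 23.93.

23.93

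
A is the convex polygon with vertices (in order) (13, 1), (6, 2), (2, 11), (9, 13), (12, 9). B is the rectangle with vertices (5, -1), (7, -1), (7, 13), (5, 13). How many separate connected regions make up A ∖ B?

2

A ∖ B splits into 2 disjoint pieces (area 54.8571, area 11.4107).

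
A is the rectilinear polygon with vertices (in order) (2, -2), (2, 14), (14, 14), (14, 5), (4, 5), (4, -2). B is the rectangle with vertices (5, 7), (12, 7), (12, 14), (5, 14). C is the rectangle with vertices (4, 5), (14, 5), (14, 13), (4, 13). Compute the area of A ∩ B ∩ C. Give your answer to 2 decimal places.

42.00

The intersection is the polygon with vertices (12,7), (5,7), (5,13), (12,13).
By the shoelace formula its area is 42.00.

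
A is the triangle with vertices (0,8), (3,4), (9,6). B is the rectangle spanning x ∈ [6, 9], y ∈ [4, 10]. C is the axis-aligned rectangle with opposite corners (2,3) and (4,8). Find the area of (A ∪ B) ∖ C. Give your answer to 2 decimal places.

|A ∪ B| = 30.5.
|(A ∪ B) ∩ C| = 5.8333.
|(A ∪ B) ∖ C| = 30.5 − 5.8333 = 24.67.

24.67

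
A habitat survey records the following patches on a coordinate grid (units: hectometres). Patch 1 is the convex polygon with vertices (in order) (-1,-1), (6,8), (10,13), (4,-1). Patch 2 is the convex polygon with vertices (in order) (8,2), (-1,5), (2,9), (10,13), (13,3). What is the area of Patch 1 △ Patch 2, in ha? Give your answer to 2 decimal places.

89.97

|Patch 1| = 35.5, |Patch 2| = 89, |Patch 1∩Patch 2| = 17.2635.
|Patch 1 △ Patch 2| = |Patch 1| + |Patch 2| − 2·|Patch 1∩Patch 2| = 35.5 + 89 − 34.527 = 89.97.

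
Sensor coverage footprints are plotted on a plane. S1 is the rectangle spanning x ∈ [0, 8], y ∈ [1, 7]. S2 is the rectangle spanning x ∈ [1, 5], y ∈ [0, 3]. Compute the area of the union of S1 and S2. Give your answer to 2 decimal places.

52.00

By inclusion–exclusion:
Individual areas: |S1| = 48, |S2| = 12.
|S1∩S2|: x∈[1,5], y∈[1,3] → 4·2 = 8.
|S1 ∪ S2| = 60 − 8 = 52.00.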